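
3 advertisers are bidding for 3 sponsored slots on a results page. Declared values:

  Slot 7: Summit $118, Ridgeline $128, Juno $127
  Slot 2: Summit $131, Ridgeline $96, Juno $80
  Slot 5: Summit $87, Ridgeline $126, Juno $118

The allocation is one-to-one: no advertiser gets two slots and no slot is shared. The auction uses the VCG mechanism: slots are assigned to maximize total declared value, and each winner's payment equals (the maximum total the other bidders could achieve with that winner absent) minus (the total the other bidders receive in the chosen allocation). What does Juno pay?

Juno pays $2.

Efficient allocation: Summit→Slot 2 ($131), Ridgeline→Slot 5 ($126), Juno→Slot 7 ($127); total welfare W = $384.
Juno receives Slot 7 at value $127, so the others get W − 127 = $257.
Without Juno: best allocation of the remaining 2 bidders over all 3 slots is Summit→Slot 2 ($131), Ridgeline→Slot 7 ($128), total $259.
VCG payment = (others' best without Juno) − (others' welfare with Juno) = 259 − 257 = $2.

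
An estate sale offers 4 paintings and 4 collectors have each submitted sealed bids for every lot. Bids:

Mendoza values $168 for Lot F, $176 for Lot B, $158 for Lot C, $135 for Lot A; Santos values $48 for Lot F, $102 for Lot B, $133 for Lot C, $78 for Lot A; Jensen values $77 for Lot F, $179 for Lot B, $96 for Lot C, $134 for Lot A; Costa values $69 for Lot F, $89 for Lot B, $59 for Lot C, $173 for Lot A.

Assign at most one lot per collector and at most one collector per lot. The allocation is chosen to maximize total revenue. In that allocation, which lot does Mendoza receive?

Optimal: Mendoza→Lot F ($168), Santos→Lot C ($133), Jensen→Lot B ($179), Costa→Lot A ($173) — total 168+133+179+173 = $653.
Row-greedy (each collector in turn takes its best remaining lot) gives $512, worse by 141.
Swapping Costa↔Jensen (Costa→Lot B $89, Jensen→Lot A $134) loses 129.
Mendoza's own top lot is Lot B ($176), but forcing Mendoza→Lot B and reassigning the rest optimally gives only $559 — worse by 94.

Mendoza receives Lot F.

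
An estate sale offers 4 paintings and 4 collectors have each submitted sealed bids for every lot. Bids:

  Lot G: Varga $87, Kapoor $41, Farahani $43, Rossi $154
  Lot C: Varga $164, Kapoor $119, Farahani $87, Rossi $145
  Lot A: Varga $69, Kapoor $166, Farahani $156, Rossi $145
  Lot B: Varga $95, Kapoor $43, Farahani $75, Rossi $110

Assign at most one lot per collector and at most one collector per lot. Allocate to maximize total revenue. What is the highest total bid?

Optimal: Varga→Lot C ($164), Kapoor→Lot A ($166), Farahani→Lot B ($75), Rossi→Lot G ($154) — total 164+166+75+154 = $559.
Next-best assignment: Varga→Lot B, Kapoor→Lot C, Farahani→Lot A, Rossi→Lot G = $524.
Swapping Varga↔Farahani (Varga→Lot B $95, Farahani→Lot C $87) loses 57.
No other one-to-one assignment exceeds $559.

Max total: $559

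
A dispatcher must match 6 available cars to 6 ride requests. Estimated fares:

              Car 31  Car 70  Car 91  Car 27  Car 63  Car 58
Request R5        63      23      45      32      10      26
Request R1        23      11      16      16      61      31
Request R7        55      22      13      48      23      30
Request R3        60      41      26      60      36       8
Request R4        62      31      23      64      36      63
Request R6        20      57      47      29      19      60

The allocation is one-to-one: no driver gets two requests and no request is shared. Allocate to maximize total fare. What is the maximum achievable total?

Treat this as an assignment problem: match each driver to one request.
Optimal: Car 31→Request R7 ($55), Car 70→Request R6 ($57), Car 91→Request R5 ($45), Car 27→Request R3 ($60), Car 63→Request R1 ($61), Car 58→Request R4 ($63) — total 55+57+45+60+61+63 = $341.
Max-entry greedy (repeatedly take the single best remaining cell) gives $302, worse by 39.
Next-best assignment: Car 31→Request R3, Car 70→Request R6, Car 91→Request R5, Car 27→Request R7, Car 63→Request R1, Car 58→Request R4 = $334.

Max total: $341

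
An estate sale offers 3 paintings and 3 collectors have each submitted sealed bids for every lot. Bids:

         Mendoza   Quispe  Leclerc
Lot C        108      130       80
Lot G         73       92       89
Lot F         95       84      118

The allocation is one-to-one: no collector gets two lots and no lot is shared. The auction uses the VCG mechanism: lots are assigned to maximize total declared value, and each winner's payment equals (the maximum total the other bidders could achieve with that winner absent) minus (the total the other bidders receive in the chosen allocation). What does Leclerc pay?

Efficient allocation: Mendoza→Lot G ($73), Quispe→Lot C ($130), Leclerc→Lot F ($118); total welfare W = $321.
Leclerc receives Lot F at value $118, so the others get W − 118 = $203.
Without Leclerc: best allocation of the remaining 2 bidders over all 3 lots is Mendoza→Lot F ($95), Quispe→Lot C ($130), total $225.
VCG payment = (others' best without Leclerc) − (others' welfare with Leclerc) = 225 − 203 = $22.

Leclerc pays $22.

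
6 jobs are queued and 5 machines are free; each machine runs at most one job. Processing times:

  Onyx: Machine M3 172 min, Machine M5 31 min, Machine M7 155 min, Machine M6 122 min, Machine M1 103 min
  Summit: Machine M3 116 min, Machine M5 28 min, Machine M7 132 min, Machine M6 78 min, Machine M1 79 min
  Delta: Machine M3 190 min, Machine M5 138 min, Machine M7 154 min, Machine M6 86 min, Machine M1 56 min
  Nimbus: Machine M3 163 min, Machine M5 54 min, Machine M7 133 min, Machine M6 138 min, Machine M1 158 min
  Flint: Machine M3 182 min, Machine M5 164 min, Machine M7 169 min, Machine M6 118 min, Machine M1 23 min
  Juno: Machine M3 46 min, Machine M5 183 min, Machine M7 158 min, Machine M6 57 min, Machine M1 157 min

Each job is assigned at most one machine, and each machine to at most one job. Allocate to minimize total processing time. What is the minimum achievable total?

Min total: 311 min

Treat this as an assignment problem: match each job to one machine.
Optimal: Juno→Machine M3 (46 min), Onyx→Machine M5 (31 min), Nimbus→Machine M7 (133 min), Summit→Machine M6 (78 min), Flint→Machine M1 (23 min) — total 46+31+133+78+23 = 311 min.
Column-greedy (each machine in turn goes to its cheapest remaining job) gives 316 min, worse by 5.
Swapping Onyx↔Nimbus (Onyx→Machine M7 155 min, Nimbus→Machine M5 54 min) adds 45.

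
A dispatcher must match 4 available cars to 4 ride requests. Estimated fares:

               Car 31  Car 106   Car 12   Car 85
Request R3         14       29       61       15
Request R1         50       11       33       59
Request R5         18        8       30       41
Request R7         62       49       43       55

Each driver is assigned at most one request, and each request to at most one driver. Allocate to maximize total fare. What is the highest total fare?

Maximum total: $201

Optimal: Car 31→Request R1 ($50), Car 106→Request R7 ($49), Car 12→Request R3 ($61), Car 85→Request R5 ($41) — total 50+49+61+41 = $201.
Row-greedy (each driver in turn takes its best remaining request) gives $165, worse by 36.
Swapping Car 12↔Car 85 (Car 12→Request R5 $30, Car 85→Request R3 $15) loses 57.
Every other assignment is strictly worse.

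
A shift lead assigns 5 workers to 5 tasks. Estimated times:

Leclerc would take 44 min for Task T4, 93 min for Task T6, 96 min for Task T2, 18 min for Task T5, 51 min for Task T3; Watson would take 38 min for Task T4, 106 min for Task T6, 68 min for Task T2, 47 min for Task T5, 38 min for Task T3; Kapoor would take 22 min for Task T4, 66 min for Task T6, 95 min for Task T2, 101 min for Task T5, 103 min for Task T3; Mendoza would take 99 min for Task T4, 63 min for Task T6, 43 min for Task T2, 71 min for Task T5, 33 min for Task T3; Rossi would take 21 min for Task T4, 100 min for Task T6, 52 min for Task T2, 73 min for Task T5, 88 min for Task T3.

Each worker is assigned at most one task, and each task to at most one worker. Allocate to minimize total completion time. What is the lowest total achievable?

Min total: 186 min

Optimal: Leclerc→Task T5 (18 min), Watson→Task T3 (38 min), Kapoor→Task T6 (66 min), Mendoza→Task T2 (43 min), Rossi→Task T4 (21 min) — total 18+38+66+43+21 = 186 min.
Row-greedy (each worker in turn takes its cheapest remaining task) gives 207 min, worse by 21.
Every other assignment is strictly worse.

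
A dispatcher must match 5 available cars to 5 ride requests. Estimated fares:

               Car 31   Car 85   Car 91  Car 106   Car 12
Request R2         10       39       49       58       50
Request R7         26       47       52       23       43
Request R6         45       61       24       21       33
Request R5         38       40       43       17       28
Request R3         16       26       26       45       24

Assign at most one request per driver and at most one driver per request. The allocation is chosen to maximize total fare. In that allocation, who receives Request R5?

This is the linear assignment problem.
Optimal: Car 31→Request R5 ($38), Car 85→Request R6 ($61), Car 91→Request R7 ($52), Car 106→Request R3 ($45), Car 12→Request R2 ($50) — total 38+61+52+45+50 = $246.
Row-greedy (each driver in turn takes its best remaining request) gives $214, worse by 32.
Next-best assignment: Car 31→Request R5, Car 85→Request R6, Car 91→Request R2, Car 106→Request R3, Car 12→Request R7 = $236.
Car 31's own top request is Request R6 ($45), but forcing Car 31→Request R6 and reassigning the rest optimally gives only $232 — worse by 14.

Car 31 receives Request R5.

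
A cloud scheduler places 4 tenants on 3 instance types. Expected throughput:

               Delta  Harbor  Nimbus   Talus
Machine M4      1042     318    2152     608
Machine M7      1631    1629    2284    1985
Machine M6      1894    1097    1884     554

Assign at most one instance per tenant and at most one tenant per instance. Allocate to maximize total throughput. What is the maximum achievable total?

Max total: 6031 ops/s

Optimal: Nimbus→Machine M4 (2152 ops/s), Talus→Machine M7 (1985 ops/s), Delta→Machine M6 (1894 ops/s) — total 2152+1985+1894 = 6031 ops/s.
Row-greedy (each tenant in turn takes its best remaining instance) gives 5675 ops/s, worse by 356.
Next-best assignment: Nimbus→Machine M4, Harbor→Machine M7, Delta→Machine M6 = 5675 ops/s.
No other one-to-one assignment exceeds 6031 ops/s.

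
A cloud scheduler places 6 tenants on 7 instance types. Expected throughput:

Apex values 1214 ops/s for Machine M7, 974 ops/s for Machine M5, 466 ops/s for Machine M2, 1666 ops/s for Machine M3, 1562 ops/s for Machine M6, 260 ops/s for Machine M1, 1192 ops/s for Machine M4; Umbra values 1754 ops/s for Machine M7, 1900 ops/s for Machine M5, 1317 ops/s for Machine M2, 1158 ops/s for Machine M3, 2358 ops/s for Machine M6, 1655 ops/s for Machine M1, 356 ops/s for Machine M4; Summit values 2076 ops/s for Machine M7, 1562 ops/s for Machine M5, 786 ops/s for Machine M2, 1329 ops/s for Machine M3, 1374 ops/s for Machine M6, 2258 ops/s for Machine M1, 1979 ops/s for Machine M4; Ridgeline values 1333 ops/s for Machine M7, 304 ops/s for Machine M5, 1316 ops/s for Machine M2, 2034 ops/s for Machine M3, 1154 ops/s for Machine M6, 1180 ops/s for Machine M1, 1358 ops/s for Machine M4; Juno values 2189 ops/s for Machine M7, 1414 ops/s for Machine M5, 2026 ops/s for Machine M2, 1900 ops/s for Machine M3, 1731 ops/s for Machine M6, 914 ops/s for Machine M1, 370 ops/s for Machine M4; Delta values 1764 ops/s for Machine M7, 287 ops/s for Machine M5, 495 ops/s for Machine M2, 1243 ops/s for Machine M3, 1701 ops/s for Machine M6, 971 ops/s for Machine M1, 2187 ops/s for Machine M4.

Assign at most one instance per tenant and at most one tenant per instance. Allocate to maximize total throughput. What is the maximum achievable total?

Max total: 12130 ops/s

Optimal: Apex→Machine M6 (1562 ops/s), Umbra→Machine M5 (1900 ops/s), Summit→Machine M1 (2258 ops/s), Ridgeline→Machine M3 (2034 ops/s), Juno→Machine M7 (2189 ops/s), Delta→Machine M4 (2187 ops/s) — total 1562+1900+2258+2034+2189+2187 = 12130 ops/s.
Row-greedy (each tenant in turn takes its best remaining instance) gives 10324 ops/s, worse by 1806.
Next-best assignment: Apex→Machine M7, Umbra→Machine M6, Summit→Machine M1, Ridgeline→Machine M3, Juno→Machine M2, Delta→Machine M4 = 12077 ops/s.
Swapping Umbra↔Delta (Umbra→Machine M4 356 ops/s, Delta→Machine M5 287 ops/s) loses 3444.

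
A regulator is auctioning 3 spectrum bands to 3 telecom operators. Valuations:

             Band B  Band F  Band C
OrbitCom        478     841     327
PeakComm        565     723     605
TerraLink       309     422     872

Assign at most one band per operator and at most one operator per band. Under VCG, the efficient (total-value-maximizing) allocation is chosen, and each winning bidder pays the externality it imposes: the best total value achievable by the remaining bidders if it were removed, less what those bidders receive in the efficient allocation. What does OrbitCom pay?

Efficient allocation: OrbitCom→Band F ($841M), PeakComm→Band B ($565M), TerraLink→Band C ($872M); total welfare W = $2278M.
OrbitCom receives Band F at value $841M, so the others get W − 841 = $1437M.
Without OrbitCom: best allocation of the remaining 2 bidders over all 3 bands is PeakComm→Band F ($723M), TerraLink→Band C ($872M), total $1595M.
VCG payment = (others' best without OrbitCom) − (others' welfare with OrbitCom) = 1595 − 1437 = $158M.

OrbitCom pays $158M.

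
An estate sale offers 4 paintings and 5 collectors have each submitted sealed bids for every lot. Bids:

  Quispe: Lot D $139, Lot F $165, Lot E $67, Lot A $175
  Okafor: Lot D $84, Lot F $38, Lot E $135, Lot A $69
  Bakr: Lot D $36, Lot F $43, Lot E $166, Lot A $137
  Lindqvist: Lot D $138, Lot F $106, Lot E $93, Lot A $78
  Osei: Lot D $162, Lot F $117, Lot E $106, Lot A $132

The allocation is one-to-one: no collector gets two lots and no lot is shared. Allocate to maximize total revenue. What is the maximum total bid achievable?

Max total: $609

Treat this as an assignment problem: match each collector to one lot.
Optimal: Osei→Lot D ($162), Lindqvist→Lot F ($106), Bakr→Lot E ($166), Quispe→Lot A ($175) — total 162+106+166+175 = $609.
Column-greedy (each lot in turn goes to its best remaining collector) gives $571, worse by 38.
Next-best assignment: Lindqvist→Lot D, Quispe→Lot F, Bakr→Lot E, Osei→Lot A = $601.
Swapping Lindqvist↔Quispe (Lindqvist→Lot A $78, Quispe→Lot F $165) loses 38.
Every other assignment is strictly worse.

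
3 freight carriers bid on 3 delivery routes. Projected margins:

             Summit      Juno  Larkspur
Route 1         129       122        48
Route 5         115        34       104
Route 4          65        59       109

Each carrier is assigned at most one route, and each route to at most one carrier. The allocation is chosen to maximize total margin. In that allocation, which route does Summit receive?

This is a one-to-one assignment (maximum-weight bipartite matching).
Optimal: Summit→Route 5 ($115k), Juno→Route 1 ($122k), Larkspur→Route 4 ($109k) — total 115+122+109 = $346k.
Max-entry greedy (repeatedly take the single best remaining cell) gives $272k, worse by 74.
Swapping Juno↔Summit (Juno→Route 5 $34k, Summit→Route 1 $129k) loses 74.
Every other assignment is strictly worse.
Summit's own top route is Route 1 ($129k), but forcing Summit→Route 1 and reassigning the rest optimally gives only $292k — worse by 54.

Summit receives Route 5.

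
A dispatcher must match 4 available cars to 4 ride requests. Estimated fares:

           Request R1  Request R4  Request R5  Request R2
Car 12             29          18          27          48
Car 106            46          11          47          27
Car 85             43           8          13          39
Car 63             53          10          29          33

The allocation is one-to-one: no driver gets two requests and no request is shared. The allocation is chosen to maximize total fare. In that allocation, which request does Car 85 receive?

Car 85 receives Request R2.

Optimal: Car 12→Request R4 ($18), Car 106→Request R5 ($47), Car 85→Request R2 ($39), Car 63→Request R1 ($53) — total 18+47+39+53 = $157.
Max-entry greedy (repeatedly take the single best remaining cell) gives $156, worse by 1.
Next-best assignment: Car 12→Request R2, Car 106→Request R5, Car 85→Request R4, Car 63→Request R1 = $156.
Swapping Car 63↔Car 85 (Car 63→Request R2 $33, Car 85→Request R1 $43) loses 16.
Car 85's own top request is Request R1 ($43), but forcing Car 85→Request R1 and reassigning the rest optimally gives only $148 — worse by 9.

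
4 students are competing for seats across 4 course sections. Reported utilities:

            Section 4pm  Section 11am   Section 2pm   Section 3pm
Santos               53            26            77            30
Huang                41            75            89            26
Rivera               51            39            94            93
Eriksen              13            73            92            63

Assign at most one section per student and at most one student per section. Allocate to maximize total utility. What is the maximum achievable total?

Max total: 313 points

Optimal: Santos→Section 4pm (53 points), Huang→Section 11am (75 points), Rivera→Section 3pm (93 points), Eriksen→Section 2pm (92 points) — total 53+75+93+92 = 313 points.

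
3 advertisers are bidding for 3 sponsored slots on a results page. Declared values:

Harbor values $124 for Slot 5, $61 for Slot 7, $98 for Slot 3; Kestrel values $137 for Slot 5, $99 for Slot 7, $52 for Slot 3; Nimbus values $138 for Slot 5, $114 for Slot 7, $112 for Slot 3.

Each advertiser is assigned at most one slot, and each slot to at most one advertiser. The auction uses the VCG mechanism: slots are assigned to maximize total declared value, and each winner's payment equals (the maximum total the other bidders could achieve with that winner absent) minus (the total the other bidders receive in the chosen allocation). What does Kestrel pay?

Kestrel pays $26.

Efficient allocation: Harbor→Slot 3 ($98), Kestrel→Slot 5 ($137), Nimbus→Slot 7 ($114); total welfare W = $349.
Kestrel receives Slot 5 at value $137, so the others get W − 137 = $212.
Without Kestrel: best allocation of the remaining 2 bidders over all 3 slots is Harbor→Slot 5 ($124), Nimbus→Slot 7 ($114), total $238.
VCG payment = (others' best without Kestrel) − (others' welfare with Kestrel) = 238 − 212 = $26.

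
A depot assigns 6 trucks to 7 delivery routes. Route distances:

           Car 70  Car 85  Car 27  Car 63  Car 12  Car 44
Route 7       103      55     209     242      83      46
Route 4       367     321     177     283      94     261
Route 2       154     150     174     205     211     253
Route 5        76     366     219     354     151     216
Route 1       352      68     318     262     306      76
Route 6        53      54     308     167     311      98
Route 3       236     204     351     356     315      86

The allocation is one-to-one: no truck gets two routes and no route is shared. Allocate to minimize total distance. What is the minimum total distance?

Optimal: Car 70→Route 5 (76 km), Car 85→Route 1 (68 km), Car 27→Route 2 (174 km), Car 63→Route 6 (167 km), Car 12→Route 4 (94 km), Car 44→Route 7 (46 km) — total 76+68+174+167+94+46 = 625 km.
Column-greedy (each route in turn goes to its cheapest remaining truck) gives 936 km, worse by 311.
Next-best assignment: Car 70→Route 5, Car 85→Route 7, Car 27→Route 2, Car 63→Route 6, Car 12→Route 4, Car 44→Route 1 = 642 km.
Swapping Car 44↔Car 63 (Car 44→Route 6 98 km, Car 63→Route 7 242 km) adds 127.

Min total: 625 km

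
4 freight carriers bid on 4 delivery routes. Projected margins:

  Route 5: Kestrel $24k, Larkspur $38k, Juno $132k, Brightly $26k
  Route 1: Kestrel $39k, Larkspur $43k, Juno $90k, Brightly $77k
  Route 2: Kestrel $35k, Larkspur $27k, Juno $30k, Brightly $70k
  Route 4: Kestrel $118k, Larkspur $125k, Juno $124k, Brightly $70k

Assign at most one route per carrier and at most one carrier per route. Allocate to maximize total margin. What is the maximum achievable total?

Maximum total: $369k

Optimal: Kestrel→Route 2 ($35k), Larkspur→Route 4 ($125k), Juno→Route 5 ($132k), Brightly→Route 1 ($77k) — total 35+125+132+77 = $369k.
Row-greedy (each carrier in turn takes its best remaining route) gives $363k, worse by 6.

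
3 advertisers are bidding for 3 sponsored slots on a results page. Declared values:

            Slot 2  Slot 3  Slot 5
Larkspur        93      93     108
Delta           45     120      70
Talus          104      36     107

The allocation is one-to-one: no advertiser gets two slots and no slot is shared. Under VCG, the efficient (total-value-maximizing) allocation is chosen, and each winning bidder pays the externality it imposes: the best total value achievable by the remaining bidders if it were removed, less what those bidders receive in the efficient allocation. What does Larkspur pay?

Larkspur pays $3.

Efficient allocation: Larkspur→Slot 5 ($108), Delta→Slot 3 ($120), Talus→Slot 2 ($104); total welfare W = $332.
Larkspur receives Slot 5 at value $108, so the others get W − 108 = $224.
Without Larkspur: best allocation of the remaining 2 bidders over all 3 slots is Delta→Slot 3 ($120), Talus→Slot 5 ($107), total $227.
VCG payment = (others' best without Larkspur) − (others' welfare with Larkspur) = 227 − 224 = $3.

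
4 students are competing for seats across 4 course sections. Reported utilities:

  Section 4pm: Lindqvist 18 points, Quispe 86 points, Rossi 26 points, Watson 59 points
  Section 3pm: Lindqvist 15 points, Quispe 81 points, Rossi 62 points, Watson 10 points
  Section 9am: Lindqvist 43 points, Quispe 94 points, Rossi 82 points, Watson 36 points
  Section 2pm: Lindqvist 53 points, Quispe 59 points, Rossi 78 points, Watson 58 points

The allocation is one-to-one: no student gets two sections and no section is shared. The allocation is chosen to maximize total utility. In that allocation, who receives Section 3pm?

Quispe receives Section 3pm.

Optimal: Lindqvist→Section 2pm (53 points), Quispe→Section 3pm (81 points), Rossi→Section 9am (82 points), Watson→Section 4pm (59 points) — total 53+81+82+59 = 275 points.
Next-best assignment: Lindqvist→Section 2pm, Quispe→Section 9am, Rossi→Section 3pm, Watson→Section 4pm = 268 points.
Swapping Watson↔Rossi (Watson→Section 9am 36 points, Rossi→Section 4pm 26 points) loses 79.
Quispe's own top section is Section 9am (94 points), but forcing Quispe→Section 9am and reassigning the rest optimally gives only 268 points — worse by 7.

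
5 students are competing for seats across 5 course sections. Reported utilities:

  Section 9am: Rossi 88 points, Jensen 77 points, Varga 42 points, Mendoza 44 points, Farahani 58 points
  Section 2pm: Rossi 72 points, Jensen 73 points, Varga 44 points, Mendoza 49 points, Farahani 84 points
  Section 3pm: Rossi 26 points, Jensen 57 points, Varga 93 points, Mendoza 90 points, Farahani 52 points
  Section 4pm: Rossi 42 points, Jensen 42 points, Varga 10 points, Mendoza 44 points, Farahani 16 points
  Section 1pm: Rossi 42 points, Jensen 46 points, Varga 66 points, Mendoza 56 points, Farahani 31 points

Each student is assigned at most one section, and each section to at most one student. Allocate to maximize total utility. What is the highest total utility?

Optimal: Rossi→Section 9am (88 points), Jensen→Section 4pm (42 points), Varga→Section 1pm (66 points), Mendoza→Section 3pm (90 points), Farahani→Section 2pm (84 points) — total 88+42+66+90+84 = 370 points.
Max-entry greedy (repeatedly take the single best remaining cell) gives 363 points, worse by 7.
Next-best assignment: Rossi→Section 9am, Jensen→Section 4pm, Varga→Section 3pm, Mendoza→Section 1pm, Farahani→Section 2pm = 363 points.

Max total: 370 points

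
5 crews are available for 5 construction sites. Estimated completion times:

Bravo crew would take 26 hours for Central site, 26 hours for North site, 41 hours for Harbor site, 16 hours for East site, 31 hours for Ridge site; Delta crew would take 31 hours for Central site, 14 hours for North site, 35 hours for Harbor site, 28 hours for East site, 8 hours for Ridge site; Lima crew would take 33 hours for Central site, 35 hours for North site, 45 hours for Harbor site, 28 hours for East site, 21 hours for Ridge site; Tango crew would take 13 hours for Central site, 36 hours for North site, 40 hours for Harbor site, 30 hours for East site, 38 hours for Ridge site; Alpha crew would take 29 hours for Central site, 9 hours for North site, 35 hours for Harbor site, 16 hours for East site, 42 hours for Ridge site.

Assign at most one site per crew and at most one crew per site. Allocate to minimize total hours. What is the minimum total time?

This is a one-to-one assignment (minimum-cost bipartite matching).
Optimal: Bravo crew→East site (16 hours), Delta crew→Ridge site (8 hours), Lima crew→Harbor site (45 hours), Tango crew→Central site (13 hours), Alpha crew→North site (9 hours) — total 16+8+45+13+9 = 91 hours.
Column-greedy (each site in turn goes to its cheapest remaining crew) gives 94 hours, worse by 3.

Min total: 91 hours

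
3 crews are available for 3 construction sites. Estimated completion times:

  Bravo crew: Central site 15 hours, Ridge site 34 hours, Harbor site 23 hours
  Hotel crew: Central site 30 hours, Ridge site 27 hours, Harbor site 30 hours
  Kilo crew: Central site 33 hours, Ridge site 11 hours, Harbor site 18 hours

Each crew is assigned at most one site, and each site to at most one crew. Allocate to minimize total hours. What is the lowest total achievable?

Optimal: Bravo crew→Central site (15 hours), Hotel crew→Harbor site (30 hours), Kilo crew→Ridge site (11 hours) — total 15+30+11 = 56 hours.
Row-greedy (each crew in turn takes its cheapest remaining site) gives 60 hours, worse by 4.
Next-best assignment: Bravo crew→Central site, Hotel crew→Ridge site, Kilo crew→Harbor site = 60 hours.
Every other assignment is strictly worse.

Min total: 56 hours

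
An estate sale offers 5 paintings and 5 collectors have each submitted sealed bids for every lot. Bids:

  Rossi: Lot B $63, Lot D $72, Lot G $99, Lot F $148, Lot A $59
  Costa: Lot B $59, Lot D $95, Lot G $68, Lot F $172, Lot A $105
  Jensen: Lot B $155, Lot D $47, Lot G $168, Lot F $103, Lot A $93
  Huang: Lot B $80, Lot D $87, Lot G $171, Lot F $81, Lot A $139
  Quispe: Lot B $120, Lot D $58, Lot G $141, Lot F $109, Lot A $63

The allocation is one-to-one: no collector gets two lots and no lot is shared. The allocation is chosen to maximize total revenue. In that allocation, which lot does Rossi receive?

Treat this as an assignment problem: match each collector to one lot.
Optimal: Rossi→Lot D ($72), Costa→Lot F ($172), Jensen→Lot B ($155), Huang→Lot A ($139), Quispe→Lot G ($141) — total 72+172+155+139+141 = $679.
Column-greedy (each lot in turn goes to its best remaining collector) gives $632, worse by 47.
Checked against all permutations: $679 is optimal.
Rossi's own top lot is Lot F ($148), but forcing Rossi→Lot F and reassigning the rest optimally gives only $678 — worse by 1.

Rossi receives Lot D.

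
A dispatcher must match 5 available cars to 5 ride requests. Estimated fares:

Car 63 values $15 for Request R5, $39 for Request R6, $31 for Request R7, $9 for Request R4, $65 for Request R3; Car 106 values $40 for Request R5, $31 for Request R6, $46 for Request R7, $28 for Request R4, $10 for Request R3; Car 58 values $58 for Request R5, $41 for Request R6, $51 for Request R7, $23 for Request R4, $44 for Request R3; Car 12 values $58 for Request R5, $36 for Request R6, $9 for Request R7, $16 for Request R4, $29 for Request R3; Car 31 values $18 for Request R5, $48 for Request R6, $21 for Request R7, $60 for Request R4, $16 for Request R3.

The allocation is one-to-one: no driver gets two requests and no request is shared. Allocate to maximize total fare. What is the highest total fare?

Optimal: Car 63→Request R3 ($65), Car 106→Request R7 ($46), Car 58→Request R6 ($41), Car 12→Request R5 ($58), Car 31→Request R4 ($60) — total 65+46+41+58+60 = $270.
Column-greedy (each request in turn goes to its best remaining driver) gives $233, worse by 37.
Swapping Car 58↔Car 31 (Car 58→Request R4 $23, Car 31→Request R6 $48) loses 30.

Max total: $270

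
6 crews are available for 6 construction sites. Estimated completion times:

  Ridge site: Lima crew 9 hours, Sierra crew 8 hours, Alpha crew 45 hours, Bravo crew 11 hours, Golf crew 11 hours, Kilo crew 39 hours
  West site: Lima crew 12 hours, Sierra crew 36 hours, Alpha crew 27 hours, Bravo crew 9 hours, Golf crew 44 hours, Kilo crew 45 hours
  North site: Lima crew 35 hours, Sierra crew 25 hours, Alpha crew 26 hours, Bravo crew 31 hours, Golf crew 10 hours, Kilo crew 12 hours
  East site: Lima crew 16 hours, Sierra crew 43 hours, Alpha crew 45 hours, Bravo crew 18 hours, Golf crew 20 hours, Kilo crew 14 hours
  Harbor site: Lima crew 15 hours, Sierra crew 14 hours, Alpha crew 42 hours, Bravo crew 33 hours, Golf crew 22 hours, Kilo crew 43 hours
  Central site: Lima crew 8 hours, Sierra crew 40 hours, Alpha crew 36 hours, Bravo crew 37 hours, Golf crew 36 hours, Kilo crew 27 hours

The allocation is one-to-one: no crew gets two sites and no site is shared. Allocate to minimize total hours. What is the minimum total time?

This is the linear assignment problem.
Optimal: Lima crew→Central site (8 hours), Sierra crew→Harbor site (14 hours), Alpha crew→North site (26 hours), Bravo crew→West site (9 hours), Golf crew→Ridge site (11 hours), Kilo crew→East site (14 hours) — total 8+14+26+9+11+14 = 82 hours.
Min-entry greedy (repeatedly take the single cheapest remaining cell) gives 91 hours, worse by 9.
Every other assignment is strictly worse.

Minimum total: 82 hours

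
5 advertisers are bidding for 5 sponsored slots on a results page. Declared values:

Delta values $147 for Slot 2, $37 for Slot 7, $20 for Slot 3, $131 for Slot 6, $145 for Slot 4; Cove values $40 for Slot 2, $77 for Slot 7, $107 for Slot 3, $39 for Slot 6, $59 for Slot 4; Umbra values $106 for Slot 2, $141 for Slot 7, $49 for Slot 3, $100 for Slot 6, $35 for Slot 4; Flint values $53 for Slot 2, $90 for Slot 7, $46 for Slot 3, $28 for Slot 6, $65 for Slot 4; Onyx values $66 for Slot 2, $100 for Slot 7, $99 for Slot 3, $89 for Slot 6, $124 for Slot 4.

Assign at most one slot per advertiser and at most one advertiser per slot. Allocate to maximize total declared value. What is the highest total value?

Optimal: Delta→Slot 2 ($147), Cove→Slot 3 ($107), Umbra→Slot 6 ($100), Flint→Slot 7 ($90), Onyx→Slot 4 ($124) — total 147+107+100+90+124 = $568.
Column-greedy (each slot in turn goes to its best remaining advertiser) gives $549, worse by 19.

Maximum total: $568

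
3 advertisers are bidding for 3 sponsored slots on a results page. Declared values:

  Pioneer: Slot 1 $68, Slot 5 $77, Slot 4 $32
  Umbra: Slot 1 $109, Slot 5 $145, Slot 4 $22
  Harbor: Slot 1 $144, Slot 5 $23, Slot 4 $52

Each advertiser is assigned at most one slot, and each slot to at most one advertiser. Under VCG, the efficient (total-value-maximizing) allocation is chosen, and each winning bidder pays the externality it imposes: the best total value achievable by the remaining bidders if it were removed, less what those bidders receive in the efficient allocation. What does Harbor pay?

Efficient allocation: Pioneer→Slot 4 ($32), Umbra→Slot 5 ($145), Harbor→Slot 1 ($144); total welfare W = $321.
Harbor receives Slot 1 at value $144, so the others get W − 144 = $177.
Without Harbor: best allocation of the remaining 2 bidders over all 3 slots is Pioneer→Slot 1 ($68), Umbra→Slot 5 ($145), total $213.
VCG payment = (others' best without Harbor) − (others' welfare with Harbor) = 213 − 177 = $36.

Harbor pays $36.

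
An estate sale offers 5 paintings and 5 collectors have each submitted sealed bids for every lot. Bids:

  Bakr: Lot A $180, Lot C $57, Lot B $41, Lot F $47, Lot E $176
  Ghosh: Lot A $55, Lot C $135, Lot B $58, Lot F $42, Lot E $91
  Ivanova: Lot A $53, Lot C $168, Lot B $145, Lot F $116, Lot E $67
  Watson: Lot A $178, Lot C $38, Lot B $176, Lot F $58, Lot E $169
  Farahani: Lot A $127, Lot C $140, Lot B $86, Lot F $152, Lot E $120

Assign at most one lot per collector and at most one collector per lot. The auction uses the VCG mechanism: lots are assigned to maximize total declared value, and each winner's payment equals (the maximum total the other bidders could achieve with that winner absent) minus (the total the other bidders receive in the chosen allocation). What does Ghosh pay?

Efficient allocation: Bakr→Lot E ($176), Ghosh→Lot C ($135), Ivanova→Lot B ($145), Watson→Lot A ($178), Farahani→Lot F ($152); total welfare W = $786.
Ghosh receives Lot C at value $135, so the others get W − 135 = $651.
Without Ghosh: best allocation of the remaining 4 bidders over all 5 lots is Bakr→Lot A ($180), Ivanova→Lot C ($168), Watson→Lot B ($176), Farahani→Lot F ($152), total $676.
VCG payment = (others' best without Ghosh) − (others' welfare with Ghosh) = 676 − 651 = $25.

Ghosh pays $25.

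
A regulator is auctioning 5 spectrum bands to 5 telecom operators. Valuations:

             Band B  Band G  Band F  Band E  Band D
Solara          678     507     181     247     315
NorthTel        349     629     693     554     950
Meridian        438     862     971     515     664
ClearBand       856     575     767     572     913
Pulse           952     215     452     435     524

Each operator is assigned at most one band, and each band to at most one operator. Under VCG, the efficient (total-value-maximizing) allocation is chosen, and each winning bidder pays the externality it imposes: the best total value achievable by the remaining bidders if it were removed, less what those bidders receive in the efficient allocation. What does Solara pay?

Solara pays $86M.

Efficient allocation: Solara→Band G ($507M), NorthTel→Band D ($950M), Meridian→Band F ($971M), ClearBand→Band E ($572M), Pulse→Band B ($952M); total welfare W = $3952M.
Solara receives Band G at value $507M, so the others get W − 507 = $3445M.
Without Solara: best allocation of the remaining 4 bidders over all 5 bands is NorthTel→Band D ($950M), Meridian→Band G ($862M), ClearBand→Band F ($767M), Pulse→Band B ($952M), total $3531M.
VCG payment = (others' best without Solara) − (others' welfare with Solara) = 3531 − 3445 = $86M.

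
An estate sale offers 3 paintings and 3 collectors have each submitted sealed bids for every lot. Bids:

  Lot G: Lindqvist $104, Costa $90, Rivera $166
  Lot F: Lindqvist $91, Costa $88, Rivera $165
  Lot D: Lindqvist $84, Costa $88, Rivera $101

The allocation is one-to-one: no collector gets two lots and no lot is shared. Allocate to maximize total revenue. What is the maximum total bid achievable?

This is a one-to-one assignment (maximum-weight bipartite matching).
Optimal: Lindqvist→Lot G ($104), Costa→Lot D ($88), Rivera→Lot F ($165) — total 104+88+165 = $357.
Max-entry greedy (repeatedly take the single best remaining cell) gives $345, worse by 12.
Next-best assignment: Lindqvist→Lot F, Costa→Lot D, Rivera→Lot G = $345.

Maximum total: $357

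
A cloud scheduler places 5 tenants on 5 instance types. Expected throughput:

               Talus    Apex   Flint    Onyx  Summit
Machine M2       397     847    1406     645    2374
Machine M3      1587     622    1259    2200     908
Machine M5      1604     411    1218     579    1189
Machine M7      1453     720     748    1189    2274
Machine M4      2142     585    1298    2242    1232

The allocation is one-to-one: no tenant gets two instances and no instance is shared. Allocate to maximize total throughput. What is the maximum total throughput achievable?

Optimal: Talus→Machine M4 (2142 ops/s), Apex→Machine M2 (847 ops/s), Flint→Machine M5 (1218 ops/s), Onyx→Machine M3 (2200 ops/s), Summit→Machine M7 (2274 ops/s) — total 2142+847+1218+2200+2274 = 8681 ops/s.
Column-greedy (each instance in turn goes to its best remaining tenant) gives 7511 ops/s, worse by 1170.

Max total: 8681 ops/s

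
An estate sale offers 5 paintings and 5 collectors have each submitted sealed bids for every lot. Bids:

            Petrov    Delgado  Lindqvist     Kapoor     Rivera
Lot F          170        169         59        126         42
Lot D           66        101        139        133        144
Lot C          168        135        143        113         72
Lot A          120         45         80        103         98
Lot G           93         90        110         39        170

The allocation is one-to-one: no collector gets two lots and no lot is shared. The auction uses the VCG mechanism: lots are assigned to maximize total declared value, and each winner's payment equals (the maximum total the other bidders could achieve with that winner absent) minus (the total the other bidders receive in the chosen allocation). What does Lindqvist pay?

Lindqvist pays $30.

Efficient allocation: Petrov→Lot C ($168), Delgado→Lot F ($169), Lindqvist→Lot D ($139), Kapoor→Lot A ($103), Rivera→Lot G ($170); total welfare W = $749.
Lindqvist receives Lot D at value $139, so the others get W − 139 = $610.
Without Lindqvist: best allocation of the remaining 4 bidders over all 5 lots is Petrov→Lot C ($168), Delgado→Lot F ($169), Kapoor→Lot D ($133), Rivera→Lot G ($170), total $640.
VCG payment = (others' best without Lindqvist) − (others' welfare with Lindqvist) = 640 − 610 = $30.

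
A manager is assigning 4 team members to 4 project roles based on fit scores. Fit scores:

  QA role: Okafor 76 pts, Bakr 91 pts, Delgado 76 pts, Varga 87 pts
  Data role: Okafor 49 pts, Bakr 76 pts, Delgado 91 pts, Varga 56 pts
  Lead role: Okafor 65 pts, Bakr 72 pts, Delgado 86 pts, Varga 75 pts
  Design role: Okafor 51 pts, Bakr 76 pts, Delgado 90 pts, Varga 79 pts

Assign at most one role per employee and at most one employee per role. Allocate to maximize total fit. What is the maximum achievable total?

Optimal: Okafor→Lead role (65 pts), Bakr→QA role (91 pts), Delgado→Data role (91 pts), Varga→Design role (79 pts) — total 65+91+91+79 = 326 pts.
Column-greedy (each role in turn goes to its best remaining employee) gives 308 pts, worse by 18.
Next-best assignment: Okafor→Lead role, Bakr→Design role, Delgado→Data role, Varga→QA role = 319 pts.
Every other assignment is strictly worse.

Max total: 326 pts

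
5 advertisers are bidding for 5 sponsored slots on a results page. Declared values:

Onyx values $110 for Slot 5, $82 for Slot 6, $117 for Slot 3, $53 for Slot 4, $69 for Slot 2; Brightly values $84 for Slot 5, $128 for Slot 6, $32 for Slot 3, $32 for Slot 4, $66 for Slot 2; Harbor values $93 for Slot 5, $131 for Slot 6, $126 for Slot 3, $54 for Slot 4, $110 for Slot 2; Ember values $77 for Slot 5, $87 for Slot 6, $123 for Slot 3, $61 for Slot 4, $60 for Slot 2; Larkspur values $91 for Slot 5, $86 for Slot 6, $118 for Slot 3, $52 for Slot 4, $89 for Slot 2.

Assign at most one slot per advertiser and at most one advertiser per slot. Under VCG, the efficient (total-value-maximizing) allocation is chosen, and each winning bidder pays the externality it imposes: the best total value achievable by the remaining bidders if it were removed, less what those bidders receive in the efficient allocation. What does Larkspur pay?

Larkspur pays $62.

Efficient allocation: Onyx→Slot 5 ($110), Brightly→Slot 6 ($128), Harbor→Slot 2 ($110), Ember→Slot 4 ($61), Larkspur→Slot 3 ($118); total welfare W = $527.
Larkspur receives Slot 3 at value $118, so the others get W − 118 = $409.
Without Larkspur: best allocation of the remaining 4 bidders over all 5 slots is Onyx→Slot 5 ($110), Brightly→Slot 6 ($128), Harbor→Slot 2 ($110), Ember→Slot 3 ($123), total $471.
VCG payment = (others' best without Larkspur) − (others' welfare with Larkspur) = 471 − 409 = $62.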